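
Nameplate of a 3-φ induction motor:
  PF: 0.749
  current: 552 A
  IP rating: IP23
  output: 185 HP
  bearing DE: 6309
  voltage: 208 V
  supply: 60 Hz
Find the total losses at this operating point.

10.9 kW

P_in = √3·V·I·cosφ = 1.732×208×552×0.749 = 148947 W
P_out = 185×746 = 138010 W
Losses = P_in − P_out = 148947 − 138010 = 10937 W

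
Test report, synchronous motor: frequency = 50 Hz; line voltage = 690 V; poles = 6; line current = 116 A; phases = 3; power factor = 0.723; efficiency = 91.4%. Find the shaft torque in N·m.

P_in = √3·V·I·cosφ = 1.732 × 690 × 116 × 0.723 = 100229 W
P_out = η·P_in = 0.914 × 100229 = 91609 W
n = n_s = 120×50/6 = 1000 rpm (synchronous)
ω = 2π×1000/60 = 104.7 rad/s
τ = P_out/ω = 91609/104.7 = 875 N·m

875 N·m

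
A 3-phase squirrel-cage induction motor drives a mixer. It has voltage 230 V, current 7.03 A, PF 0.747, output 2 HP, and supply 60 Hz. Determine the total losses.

600 W

P_in = √3·V·I·cosφ = 1.732×230×7.03×0.747 = 2092 W
P_out = 2×746 = 1492 W
Losses = P_in − P_out = 2092 − 1492 = 600 W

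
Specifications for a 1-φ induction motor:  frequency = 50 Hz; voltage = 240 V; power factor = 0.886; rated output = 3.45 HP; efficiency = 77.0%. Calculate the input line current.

P_out = 3.45 × 746 = 2574 W
P_in = P_out / η = 2574 / 0.770 = 3343 W
I = P_in / (V·cosφ) = 3343 / (240 × 0.886) = 15.7 A

15.7 A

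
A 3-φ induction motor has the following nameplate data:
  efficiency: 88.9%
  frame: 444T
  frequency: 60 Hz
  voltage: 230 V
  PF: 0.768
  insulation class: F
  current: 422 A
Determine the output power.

115 kW

P_in = √3·V·I·cosφ = 1.732 × 230 × 422 × 0.768 = 129107 W
P_out = η·P_in = 0.889 × 129107 = 114776 W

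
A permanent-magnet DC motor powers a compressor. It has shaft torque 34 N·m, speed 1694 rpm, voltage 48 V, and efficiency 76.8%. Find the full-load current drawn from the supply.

ω = 2π×1694/60 = 177.4 rad/s; P_out = τω = 34 × 177.4 = 6032 W
P_in = P_out / η = 6032 / 0.768 = 7854 W
I = P_in / V = 7854 / 48 = 164 A

164 A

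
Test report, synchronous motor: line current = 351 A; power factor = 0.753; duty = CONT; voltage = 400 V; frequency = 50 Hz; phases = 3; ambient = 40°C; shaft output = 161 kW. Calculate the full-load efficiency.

87.9 %

P_out = 161 kW = 161000 W
P_in = √3·V_L·I_L·cosφ = 1.732 × 400 × 351 × 0.753 = 183109 W
η = P_out / P_in = 161000 / 183109 = 0.879 = 87.9%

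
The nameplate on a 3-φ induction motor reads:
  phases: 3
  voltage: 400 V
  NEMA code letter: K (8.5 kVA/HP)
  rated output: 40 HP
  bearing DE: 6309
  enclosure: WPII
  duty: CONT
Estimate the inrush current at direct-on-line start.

491 A

S_LR = 8.5 × 40 = 340 kVA
I_LR = S_LR/(√3·V_L) = 340000/(1.732×400) = 491 A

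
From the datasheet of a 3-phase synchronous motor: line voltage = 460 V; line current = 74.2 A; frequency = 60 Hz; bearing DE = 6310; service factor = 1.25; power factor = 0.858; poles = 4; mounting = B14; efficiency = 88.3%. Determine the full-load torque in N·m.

P_in = √3·V·I·cosφ = 1.732 × 460 × 74.2 × 0.858 = 50722 W
P_out = η·P_in = 0.883 × 50722 = 44788 W
n = n_s = 120×60/4 = 1800 rpm (synchronous)
ω = 2π×1800/60 = 188.5 rad/s
τ = P_out/ω = 44788/188.5 = 238 N·m

238 N·m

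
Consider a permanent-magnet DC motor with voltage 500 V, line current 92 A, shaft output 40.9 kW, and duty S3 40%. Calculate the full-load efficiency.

P_out = 40.9 kW = 40900 W
P_in = V·I = 500 × 92 = 46000 W
η = P_out / P_in = 40900 / 46000 = 0.889 = 88.9%

88.9 %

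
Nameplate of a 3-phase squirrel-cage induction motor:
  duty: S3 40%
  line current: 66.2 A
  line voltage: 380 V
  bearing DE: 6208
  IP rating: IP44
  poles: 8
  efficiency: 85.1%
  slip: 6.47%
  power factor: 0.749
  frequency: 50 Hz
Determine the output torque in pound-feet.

279 lb·ft

P_in = √3·V·I·cosφ = 1.732 × 380 × 66.2 × 0.749 = 32634 W
P_out = η·P_in = 0.851 × 32634 = 27772 W
n_s = 120×50/8 = 750 rpm; n = 750×(1−0.0647) = 701 rpm
ω = 2π×701/60 = 73.41 rad/s
τ = P_out/ω = 27772/73.41 = 378.3 N·m
In lb·ft: 378.3/1.356 = 279 lb·ft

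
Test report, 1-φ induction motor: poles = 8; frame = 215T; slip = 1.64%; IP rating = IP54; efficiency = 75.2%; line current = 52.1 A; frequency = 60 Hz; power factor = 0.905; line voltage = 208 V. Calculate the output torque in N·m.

79.6 N·m

P_in = V·I·cosφ = 208 × 52.1 × 0.905 = 9807 W
P_out = η·P_in = 0.752 × 9807 = 7375 W
n_s = 120×60/8 = 900 rpm; n = 900×(1−0.0164) = 885 rpm
ω = 2π×885/60 = 92.68 rad/s
τ = P_out/ω = 7375/92.68 = 79.6 N·m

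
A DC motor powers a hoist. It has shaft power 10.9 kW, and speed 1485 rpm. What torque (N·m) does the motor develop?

ω = 2π × 1485/60 = 155.5 rad/s
τ = P/ω = 10900/155.5 = 70.1 N·m

70.1 N·m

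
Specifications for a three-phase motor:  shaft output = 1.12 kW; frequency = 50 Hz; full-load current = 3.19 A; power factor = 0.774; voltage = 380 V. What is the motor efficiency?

68.9 %

P_out = 1.12 kW = 1120 W
P_in = √3·V_L·I_L·cosφ = 1.732 × 380 × 3.19 × 0.774 = 1625 W
η = P_out / P_in = 1120 / 1625 = 0.689 = 68.9%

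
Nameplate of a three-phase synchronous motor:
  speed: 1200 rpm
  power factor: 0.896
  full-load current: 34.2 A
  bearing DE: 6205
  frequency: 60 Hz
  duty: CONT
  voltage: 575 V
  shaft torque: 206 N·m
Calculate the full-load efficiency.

ω = 2π × 1200/60 = 125.7 rad/s; P_out = τω = 206 × 125.7 = 25894 W
P_in = √3·V_L·I_L·cosφ = 1.732 × 575 × 34.2 × 0.896 = 30518 W
η = P_out / P_in = 25894 / 30518 = 0.848 = 84.8%

84.8 %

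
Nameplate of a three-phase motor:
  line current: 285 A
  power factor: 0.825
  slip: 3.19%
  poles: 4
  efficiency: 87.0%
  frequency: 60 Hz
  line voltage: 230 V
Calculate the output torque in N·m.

447 N·m

P_in = √3·V·I·cosφ = 1.732 × 230 × 285 × 0.825 = 93664 W
P_out = η·P_in = 0.87 × 93664 = 81488 W
n_s = 120×60/4 = 1800 rpm; n = 1800×(1−0.0319) = 1743 rpm
ω = 2π×1743/60 = 182.5 rad/s
τ = P_out/ω = 81488/182.5 = 447 N·m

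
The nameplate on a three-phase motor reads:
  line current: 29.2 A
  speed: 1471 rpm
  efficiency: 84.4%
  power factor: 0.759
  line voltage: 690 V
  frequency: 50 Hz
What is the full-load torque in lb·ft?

107 lb·ft

P_in = √3·V·I·cosφ = 1.732 × 690 × 29.2 × 0.759 = 26486 W
P_out = η·P_in = 0.844 × 26486 = 22354 W
n = 1471 rpm
ω = 2π×1471/60 = 154 rad/s
τ = P_out/ω = 22354/154 = 145.2 N·m
In lb·ft: 145.2/1.356 = 107 lb·ft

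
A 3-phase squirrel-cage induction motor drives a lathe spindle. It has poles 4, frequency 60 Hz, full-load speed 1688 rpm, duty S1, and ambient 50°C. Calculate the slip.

n_s = 120f/p = 120×60/4 = 1800 rpm
s = (n_s − n)/n_s = (1800 − 1688)/1800 = 0.0622

6.2 %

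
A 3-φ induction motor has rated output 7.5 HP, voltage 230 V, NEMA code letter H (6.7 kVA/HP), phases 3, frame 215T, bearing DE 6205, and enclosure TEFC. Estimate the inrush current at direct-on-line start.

126 A

S_LR = 6.7 × 7.5 = 50.25 kVA
I_LR = S_LR/(√3·V_L) = 50250/(1.732×230) = 126 A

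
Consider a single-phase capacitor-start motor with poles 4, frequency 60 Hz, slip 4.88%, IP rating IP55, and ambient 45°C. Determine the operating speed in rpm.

n_s = 120f/p = 120×60/4 = 1800 rpm
n = n_s(1 − s) = 1800 × (1 − 0.0488) = 1712 rpm

1712 rpm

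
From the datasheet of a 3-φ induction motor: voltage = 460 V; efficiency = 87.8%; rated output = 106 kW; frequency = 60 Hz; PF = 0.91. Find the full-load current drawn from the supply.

P_out = 106 kW = 106000 W
P_in = P_out / η = 106000 / 0.878 = 120729 W
I_L = P_in / (√3·V_L·cosφ) = 120729 / (1.732 × 460 × 0.91) = 167 A

167 A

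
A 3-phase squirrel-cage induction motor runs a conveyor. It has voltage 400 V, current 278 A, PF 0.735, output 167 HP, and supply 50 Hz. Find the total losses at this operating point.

P_in = √3·V·I·cosφ = 1.732×400×278×0.735 = 141560 W
P_out = 167×746 = 124582 W
Losses = P_in − P_out = 141560 − 124582 = 16978 W

17 kW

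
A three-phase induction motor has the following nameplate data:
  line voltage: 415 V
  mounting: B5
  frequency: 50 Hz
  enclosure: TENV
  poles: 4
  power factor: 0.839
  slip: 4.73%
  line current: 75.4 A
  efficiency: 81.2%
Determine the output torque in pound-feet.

P_in = √3·V·I·cosφ = 1.732 × 415 × 75.4 × 0.839 = 45470 W
P_out = η·P_in = 0.812 × 45470 = 36922 W
n_s = 120×50/4 = 1500 rpm; n = 1500×(1−0.0473) = 1429 rpm
ω = 2π×1429/60 = 149.6 rad/s
τ = P_out/ω = 36922/149.6 = 246.8 N·m
In lb·ft: 246.8/1.356 = 182 lb·ft

182 lb·ft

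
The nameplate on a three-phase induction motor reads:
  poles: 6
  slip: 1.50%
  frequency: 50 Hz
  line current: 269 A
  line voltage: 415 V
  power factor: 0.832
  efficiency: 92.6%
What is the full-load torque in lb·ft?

P_in = √3·V·I·cosφ = 1.732 × 415 × 269 × 0.832 = 160869 W
P_out = η·P_in = 0.926 × 160869 = 148965 W
n_s = 120×50/6 = 1000 rpm; n = 1000×(1−0.015) = 985 rpm
ω = 2π×985/60 = 103.1 rad/s
τ = P_out/ω = 148965/103.1 = 1445 N·m
In lb·ft: 1445/1.356 = 1070 lb·ft

1070 lb·ft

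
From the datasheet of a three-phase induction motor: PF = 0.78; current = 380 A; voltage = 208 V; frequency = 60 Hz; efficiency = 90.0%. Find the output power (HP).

P_in = √3·V·I·cosφ = 1.732 × 208 × 380 × 0.78 = 106780 W
P_out = η·P_in = 0.9 × 106780 = 96102 W
= 96102/746 = 129 HP

129 HP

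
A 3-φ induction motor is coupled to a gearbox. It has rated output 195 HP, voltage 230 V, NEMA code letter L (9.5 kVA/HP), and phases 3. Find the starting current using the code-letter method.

4650 A

S_LR = 9.5 × 195 = 1852.5 kVA
I_LR = S_LR/(√3·V_L) = 1852500/(1.732×230) = 4650 A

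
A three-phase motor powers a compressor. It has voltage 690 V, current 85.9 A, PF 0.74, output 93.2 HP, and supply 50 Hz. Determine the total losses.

P_in = √3·V·I·cosφ = 1.732×690×85.9×0.74 = 75966 W
P_out = 93.2×746 = 69527 W
Losses = P_in − P_out = 75966 − 69527 = 6439 W

6440 W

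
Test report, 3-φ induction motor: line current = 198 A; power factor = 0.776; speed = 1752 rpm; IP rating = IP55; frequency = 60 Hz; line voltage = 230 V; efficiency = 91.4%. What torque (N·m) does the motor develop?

P_in = √3·V·I·cosφ = 1.732 × 230 × 198 × 0.776 = 61207 W
P_out = η·P_in = 0.914 × 61207 = 55943 W
n = 1752 rpm
ω = 2π×1752/60 = 183.5 rad/s
τ = P_out/ω = 55943/183.5 = 305 N·m

305 N·m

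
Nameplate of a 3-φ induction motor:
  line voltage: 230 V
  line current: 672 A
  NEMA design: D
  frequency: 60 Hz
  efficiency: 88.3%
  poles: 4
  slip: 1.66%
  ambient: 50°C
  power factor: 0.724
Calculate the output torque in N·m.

923 N·m

P_in = √3·V·I·cosφ = 1.732 × 230 × 672 × 0.724 = 193813 W
P_out = η·P_in = 0.883 × 193813 = 171137 W
n_s = 120×60/4 = 1800 rpm; n = 1800×(1−0.0166) = 1770 rpm
ω = 2π×1770/60 = 185.4 rad/s
τ = P_out/ω = 171137/185.4 = 923 N·m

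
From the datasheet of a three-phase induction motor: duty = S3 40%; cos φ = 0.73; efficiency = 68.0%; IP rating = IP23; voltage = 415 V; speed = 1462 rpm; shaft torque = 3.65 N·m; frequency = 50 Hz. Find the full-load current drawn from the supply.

ω = 2π×1462/60 = 153.1 rad/s; P_out = τω = 3.65 × 153.1 = 559 W
P_in = P_out / η = 559 / 0.680 = 822 W
I_L = P_in / (√3·V_L·cosφ) = 822 / (1.732 × 415 × 0.73) = 1.57 A

1.57 A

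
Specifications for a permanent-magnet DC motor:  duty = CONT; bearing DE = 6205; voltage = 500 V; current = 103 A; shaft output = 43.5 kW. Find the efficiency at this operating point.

P_out = 43.5 kW = 43500 W
P_in = V·I = 500 × 103 = 51500 W
η = P_out / P_in = 43500 / 51500 = 0.845 = 84.5%

84.5 %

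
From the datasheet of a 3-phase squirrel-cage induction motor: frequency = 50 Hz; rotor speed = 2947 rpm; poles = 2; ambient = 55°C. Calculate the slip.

n_s = 120f/p = 120×50/2 = 3000 rpm
s = (n_s − n)/n_s = (3000 − 2947)/3000 = 0.0177

1.77 %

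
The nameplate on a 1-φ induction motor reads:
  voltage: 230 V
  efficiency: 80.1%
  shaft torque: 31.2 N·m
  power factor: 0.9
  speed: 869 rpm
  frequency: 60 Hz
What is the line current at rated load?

ω = 2π×869/60 = 91 rad/s; P_out = τω = 31.2 × 91 = 2839 W
P_in = P_out / η = 2839 / 0.801 = 3544 W
I = P_in / (V·cosφ) = 3544 / (230 × 0.9) = 17.1 A

17.1 A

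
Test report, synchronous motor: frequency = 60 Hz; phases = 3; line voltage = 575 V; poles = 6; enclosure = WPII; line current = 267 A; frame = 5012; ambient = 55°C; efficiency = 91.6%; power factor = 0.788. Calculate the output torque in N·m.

P_in = √3·V·I·cosφ = 1.732 × 575 × 267 × 0.788 = 209533 W
P_out = η·P_in = 0.916 × 209533 = 191932 W
n = n_s = 120×60/6 = 1200 rpm (synchronous)
ω = 2π×1200/60 = 125.7 rad/s
τ = P_out/ω = 191932/125.7 = 1530 N·m

1530 N·m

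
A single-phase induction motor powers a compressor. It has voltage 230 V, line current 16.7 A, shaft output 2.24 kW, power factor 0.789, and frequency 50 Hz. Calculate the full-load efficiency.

73.9 %

P_out = 2.24 kW = 2240 W
P_in = V·I·cosφ = 230 × 16.7 × 0.789 = 3031 W
η = P_out / P_in = 2240 / 3031 = 0.739 = 73.9%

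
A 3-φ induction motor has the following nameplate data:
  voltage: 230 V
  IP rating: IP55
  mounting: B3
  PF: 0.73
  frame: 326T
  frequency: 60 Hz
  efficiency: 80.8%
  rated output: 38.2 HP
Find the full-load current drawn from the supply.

121 A

P_out = 38.2 × 746 = 28497 W
P_in = P_out / η = 28497 / 0.808 = 35269 W
I_L = P_in / (√3·V_L·cosφ) = 35269 / (1.732 × 230 × 0.73) = 121 A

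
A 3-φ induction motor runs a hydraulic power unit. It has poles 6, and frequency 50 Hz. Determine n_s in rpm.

1000 rpm

n_s = 120f/p = 120×50/6 = 1000 rpm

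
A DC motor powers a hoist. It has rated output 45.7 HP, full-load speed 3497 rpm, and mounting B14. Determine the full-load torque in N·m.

93.1 N·m

P_out = 45.7 × 746 = 34092 W
ω = 2π × 3497/60 = 366.2 rad/s
τ = P_out/ω = 34092/366.2 = 93.1 N·m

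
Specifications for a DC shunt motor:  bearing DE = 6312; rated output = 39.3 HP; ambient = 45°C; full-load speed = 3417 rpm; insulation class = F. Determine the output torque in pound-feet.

60.4 lb·ft

P_out = 39.3 × 746 = 29318 W
ω = 2π × 3417/60 = 357.8 rad/s
τ = P_out/ω = 29318/357.8 = 81.94 N·m
In lb·ft: 81.94/1.356 = 60.4 lb·ft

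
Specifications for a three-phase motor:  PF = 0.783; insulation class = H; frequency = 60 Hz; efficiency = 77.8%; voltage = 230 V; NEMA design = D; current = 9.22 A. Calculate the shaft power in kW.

2.24 kW

P_in = √3·V·I·cosφ = 1.732 × 230 × 9.22 × 0.783 = 2876 W
P_out = η·P_in = 0.778 × 2876 = 2238 W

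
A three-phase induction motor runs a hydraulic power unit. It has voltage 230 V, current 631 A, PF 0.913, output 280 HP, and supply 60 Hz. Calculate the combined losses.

P_in = √3·V·I·cosφ = 1.732×230×631×0.913 = 229496 W
P_out = 280×746 = 208880 W
Losses = P_in − P_out = 229496 − 208880 = 20616 W

20600 W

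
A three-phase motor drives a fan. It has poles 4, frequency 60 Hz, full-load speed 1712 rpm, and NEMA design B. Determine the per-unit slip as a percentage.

4.89 %

n_s = 120f/p = 120×60/4 = 1800 rpm
s = (n_s − n)/n_s = (1800 − 1712)/1800 = 0.0489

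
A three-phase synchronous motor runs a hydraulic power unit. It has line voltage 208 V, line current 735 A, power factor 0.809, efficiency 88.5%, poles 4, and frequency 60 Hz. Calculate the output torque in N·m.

P_in = √3·V·I·cosφ = 1.732 × 208 × 735 × 0.809 = 214214 W
P_out = η·P_in = 0.885 × 214214 = 189579 W
n = n_s = 120×60/4 = 1800 rpm (synchronous)
ω = 2π×1800/60 = 188.5 rad/s
τ = P_out/ω = 189579/188.5 = 1010 N·m

1010 N·m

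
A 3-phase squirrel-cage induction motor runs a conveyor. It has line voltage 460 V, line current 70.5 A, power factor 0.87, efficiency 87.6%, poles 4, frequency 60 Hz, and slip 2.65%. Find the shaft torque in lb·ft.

172 lb·ft

P_in = √3·V·I·cosφ = 1.732 × 460 × 70.5 × 0.87 = 48867 W
P_out = η·P_in = 0.876 × 48867 = 42807 W
n_s = 120×60/4 = 1800 rpm; n = 1800×(1−0.0265) = 1752 rpm
ω = 2π×1752/60 = 183.5 rad/s
τ = P_out/ω = 42807/183.5 = 233.3 N·m
In lb·ft: 233.3/1.356 = 172 lb·ft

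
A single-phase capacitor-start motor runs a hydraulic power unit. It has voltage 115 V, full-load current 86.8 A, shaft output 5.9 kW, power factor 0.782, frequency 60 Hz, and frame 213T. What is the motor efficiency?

P_out = 5.9 kW = 5900 W
P_in = V·I·cosφ = 115 × 86.8 × 0.782 = 7806 W
η = P_out / P_in = 5900 / 7806 = 0.756 = 75.6%

75.6 %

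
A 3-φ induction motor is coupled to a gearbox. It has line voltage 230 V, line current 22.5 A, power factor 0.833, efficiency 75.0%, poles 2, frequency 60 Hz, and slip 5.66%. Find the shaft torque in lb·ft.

11.6 lb·ft

P_in = √3·V·I·cosφ = 1.732 × 230 × 22.5 × 0.833 = 7466 W
P_out = η·P_in = 0.75 × 7466 = 5600 W
n_s = 120×60/2 = 3600 rpm; n = 3600×(1−0.0566) = 3396 rpm
ω = 2π×3396/60 = 355.6 rad/s
τ = P_out/ω = 5600/355.6 = 15.75 N·m
In lb·ft: 15.75/1.356 = 11.6 lb·ft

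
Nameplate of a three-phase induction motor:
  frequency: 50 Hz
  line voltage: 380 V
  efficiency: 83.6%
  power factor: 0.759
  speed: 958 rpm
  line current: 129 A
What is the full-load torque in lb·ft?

396 lb·ft

P_in = √3·V·I·cosφ = 1.732 × 380 × 129 × 0.759 = 64441 W
P_out = η·P_in = 0.836 × 64441 = 53873 W
n = 958 rpm
ω = 2π×958/60 = 100.3 rad/s
τ = P_out/ω = 53873/100.3 = 537.1 N·m
In lb·ft: 537.1/1.356 = 396 lb·ft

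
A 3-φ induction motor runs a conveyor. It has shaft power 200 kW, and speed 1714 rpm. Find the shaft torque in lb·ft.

822 lb·ft

ω = 2π × 1714/60 = 179.5 rad/s
τ = P/ω = 200000/179.5 = 1114 N·m
In lb·ft: 1114/1.356 = 822 lb·ft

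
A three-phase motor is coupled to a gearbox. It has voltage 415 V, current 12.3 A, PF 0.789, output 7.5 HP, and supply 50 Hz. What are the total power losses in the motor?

1.38 kW

P_in = √3·V·I·cosφ = 1.732×415×12.3×0.789 = 6976 W
P_out = 7.5×746 = 5595 W
Losses = P_in − P_out = 6976 − 5595 = 1381 W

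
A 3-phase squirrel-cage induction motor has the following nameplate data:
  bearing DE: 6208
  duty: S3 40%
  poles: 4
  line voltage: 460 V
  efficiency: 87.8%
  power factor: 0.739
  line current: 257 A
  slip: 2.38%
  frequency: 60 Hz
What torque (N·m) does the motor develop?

722 N·m

P_in = √3·V·I·cosφ = 1.732 × 460 × 257 × 0.739 = 151315 W
P_out = η·P_in = 0.878 × 151315 = 132855 W
n_s = 120×60/4 = 1800 rpm; n = 1800×(1−0.0238) = 1757 rpm
ω = 2π×1757/60 = 184 rad/s
τ = P_out/ω = 132855/184 = 722 N·m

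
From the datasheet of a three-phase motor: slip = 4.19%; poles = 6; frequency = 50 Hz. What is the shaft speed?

958 rpm

n_s = 120f/p = 120×50/6 = 1000 rpm
n = n_s(1 − s) = 1000 × (1 − 0.0419) = 958 rpm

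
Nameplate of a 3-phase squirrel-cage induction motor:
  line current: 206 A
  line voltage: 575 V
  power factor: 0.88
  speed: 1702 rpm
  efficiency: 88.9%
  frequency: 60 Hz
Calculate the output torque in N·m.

P_in = √3·V·I·cosφ = 1.732 × 575 × 206 × 0.88 = 180537 W
P_out = η·P_in = 0.889 × 180537 = 160497 W
n = 1702 rpm
ω = 2π×1702/60 = 178.2 rad/s
τ = P_out/ω = 160497/178.2 = 901 N·m

901 N·m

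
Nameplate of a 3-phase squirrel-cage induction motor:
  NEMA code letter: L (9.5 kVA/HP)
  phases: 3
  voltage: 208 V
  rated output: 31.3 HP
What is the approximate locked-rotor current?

S_LR = 9.5 × 31.3 = 297.35 kVA
I_LR = S_LR/(√3·V_L) = 297350/(1.732×208) = 825 A

825 A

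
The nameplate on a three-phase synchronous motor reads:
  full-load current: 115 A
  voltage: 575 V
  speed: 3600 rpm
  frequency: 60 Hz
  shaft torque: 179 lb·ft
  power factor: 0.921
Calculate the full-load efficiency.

86.7 %

τ = 179 lb·ft × 1.356 = 242.7 N·m
ω = 2π × 3600/60 = 377 rad/s; P_out = τω = 242.7 × 377 = 91498 W
P_in = √3·V_L·I_L·cosφ = 1.732 × 575 × 115 × 0.921 = 105481 W
η = P_out / P_in = 91498 / 105481 = 0.867 = 86.7%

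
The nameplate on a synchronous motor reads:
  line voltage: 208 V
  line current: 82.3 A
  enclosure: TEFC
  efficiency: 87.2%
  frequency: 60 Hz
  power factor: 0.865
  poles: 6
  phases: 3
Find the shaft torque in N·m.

178 N·m

P_in = √3·V·I·cosφ = 1.732 × 208 × 82.3 × 0.865 = 25646 W
P_out = η·P_in = 0.872 × 25646 = 22363 W
n = n_s = 120×60/6 = 1200 rpm (synchronous)
ω = 2π×1200/60 = 125.7 rad/s
τ = P_out/ω = 22363/125.7 = 178 N·m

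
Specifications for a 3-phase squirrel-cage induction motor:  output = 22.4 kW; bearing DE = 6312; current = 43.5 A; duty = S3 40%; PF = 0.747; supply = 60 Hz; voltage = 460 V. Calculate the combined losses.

P_in = √3·V·I·cosφ = 1.732×460×43.5×0.747 = 25889 W
P_out = 22400 W
Losses = P_in − P_out = 25889 − 22400 = 3489 W

3.49 kW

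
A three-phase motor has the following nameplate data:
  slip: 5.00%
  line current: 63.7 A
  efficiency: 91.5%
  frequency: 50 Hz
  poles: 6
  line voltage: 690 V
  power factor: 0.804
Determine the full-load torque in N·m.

P_in = √3·V·I·cosφ = 1.732 × 690 × 63.7 × 0.804 = 61206 W
P_out = η·P_in = 0.915 × 61206 = 56003 W
n_s = 120×50/6 = 1000 rpm; n = 1000×(1−0.05) = 950 rpm
ω = 2π×950/60 = 99.48 rad/s
τ = P_out/ω = 56003/99.48 = 563 N·m

563 N·m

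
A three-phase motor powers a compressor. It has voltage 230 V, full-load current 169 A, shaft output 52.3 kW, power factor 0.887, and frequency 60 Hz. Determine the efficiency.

87.6 %

P_out = 52.3 kW = 52300 W
P_in = √3·V_L·I_L·cosφ = 1.732 × 230 × 169 × 0.887 = 59715 W
η = P_out / P_in = 52300 / 59715 = 0.876 = 87.6%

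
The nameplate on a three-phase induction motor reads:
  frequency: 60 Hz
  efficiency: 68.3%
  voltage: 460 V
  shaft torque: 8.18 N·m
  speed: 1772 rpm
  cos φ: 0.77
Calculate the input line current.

3.62 A

ω = 2π×1772/60 = 185.6 rad/s; P_out = τω = 8.18 × 185.6 = 1518 W
P_in = P_out / η = 1518 / 0.683 = 2223 W
I_L = P_in / (√3·V_L·cosφ) = 2223 / (1.732 × 460 × 0.77) = 3.62 A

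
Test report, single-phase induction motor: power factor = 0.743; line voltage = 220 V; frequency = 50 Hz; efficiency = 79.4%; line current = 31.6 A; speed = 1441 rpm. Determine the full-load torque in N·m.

P_in = V·I·cosφ = 220 × 31.6 × 0.743 = 5165 W
P_out = η·P_in = 0.794 × 5165 = 4101 W
n = 1441 rpm
ω = 2π×1441/60 = 150.9 rad/s
τ = P_out/ω = 4101/150.9 = 27.2 N·m

27.2 N·m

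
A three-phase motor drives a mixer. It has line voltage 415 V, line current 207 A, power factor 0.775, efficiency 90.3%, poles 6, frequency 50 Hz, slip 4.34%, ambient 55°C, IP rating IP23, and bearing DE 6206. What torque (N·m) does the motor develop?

1040 N·m

P_in = √3·V·I·cosφ = 1.732 × 415 × 207 × 0.775 = 115310 W
P_out = η·P_in = 0.903 × 115310 = 104125 W
n_s = 120×50/6 = 1000 rpm; n = 1000×(1−0.0434) = 957 rpm
ω = 2π×957/60 = 100.2 rad/s
τ = P_out/ω = 104125/100.2 = 1040 N·m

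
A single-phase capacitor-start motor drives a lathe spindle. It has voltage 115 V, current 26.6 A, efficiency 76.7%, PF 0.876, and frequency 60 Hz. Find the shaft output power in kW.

P_in = V·I·cosφ = 115 × 26.6 × 0.876 = 2680 W
P_out = η·P_in = 0.767 × 2680 = 2056 W

2.06 kW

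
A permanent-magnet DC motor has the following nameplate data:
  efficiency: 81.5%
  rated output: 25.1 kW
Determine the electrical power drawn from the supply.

P_out = 25100 W
P_in = P_out/η = 25100/0.815 = 30798 W = 30.8 kW

30.8 kW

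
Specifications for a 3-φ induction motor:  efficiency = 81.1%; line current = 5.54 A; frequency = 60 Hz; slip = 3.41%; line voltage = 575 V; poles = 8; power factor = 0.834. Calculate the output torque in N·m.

P_in = √3·V·I·cosφ = 1.732 × 575 × 5.54 × 0.834 = 4601 W
P_out = η·P_in = 0.811 × 4601 = 3731 W
n_s = 120×60/8 = 900 rpm; n = 900×(1−0.0341) = 869 rpm
ω = 2π×869/60 = 91 rad/s
τ = P_out/ω = 3731/91 = 41 N·m

41 N·m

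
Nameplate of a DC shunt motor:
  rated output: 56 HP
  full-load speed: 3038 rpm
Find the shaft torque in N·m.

P_out = 56 × 746 = 41776 W
ω = 2π × 3038/60 = 318.1 rad/s
τ = P_out/ω = 41776/318.1 = 131 N·m

131 N·m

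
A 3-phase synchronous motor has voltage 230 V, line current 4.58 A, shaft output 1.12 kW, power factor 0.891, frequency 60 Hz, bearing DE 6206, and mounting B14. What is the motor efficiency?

68.9 %

P_out = 1.12 kW = 1120 W
P_in = √3·V_L·I_L·cosφ = 1.732 × 230 × 4.58 × 0.891 = 1626 W
η = P_out / P_in = 1120 / 1626 = 0.689 = 68.9%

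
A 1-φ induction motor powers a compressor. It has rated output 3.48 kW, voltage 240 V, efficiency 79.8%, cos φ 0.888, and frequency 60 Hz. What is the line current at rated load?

P_out = 3.48 kW = 3480 W
P_in = P_out / η = 3480 / 0.798 = 4361 W
I = P_in / (V·cosφ) = 4361 / (240 × 0.888) = 20.5 A

20.5 A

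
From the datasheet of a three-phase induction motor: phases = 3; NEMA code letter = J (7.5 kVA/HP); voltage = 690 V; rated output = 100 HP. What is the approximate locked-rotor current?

S_LR = 7.5 × 100 = 750 kVA
I_LR = S_LR/(√3·V_L) = 750000/(1.732×690) = 628 A

628 A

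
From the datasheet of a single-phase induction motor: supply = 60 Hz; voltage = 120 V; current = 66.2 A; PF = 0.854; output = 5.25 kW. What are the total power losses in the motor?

1.53 kW

P_in = V·I·cosφ = 120×66.2×0.854 = 6784 W
P_out = 5250 W
Losses = P_in − P_out = 6784 − 5250 = 1534 W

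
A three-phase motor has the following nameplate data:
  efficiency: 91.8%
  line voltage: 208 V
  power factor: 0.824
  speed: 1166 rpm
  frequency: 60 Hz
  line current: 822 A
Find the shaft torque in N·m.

1830 N·m

P_in = √3·V·I·cosφ = 1.732 × 208 × 822 × 0.824 = 244011 W
P_out = η·P_in = 0.918 × 244011 = 224002 W
n = 1166 rpm
ω = 2π×1166/60 = 122.1 rad/s
τ = P_out/ω = 224002/122.1 = 1830 N·m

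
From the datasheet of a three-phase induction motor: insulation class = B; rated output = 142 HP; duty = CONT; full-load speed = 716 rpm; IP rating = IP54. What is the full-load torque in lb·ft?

1040 lb·ft

P_out = 142 × 746 = 105932 W
ω = 2π × 716/60 = 74.98 rad/s
τ = P_out/ω = 105932/74.98 = 1413 N·m
In lb·ft: 1413/1.356 = 1040 lb·ft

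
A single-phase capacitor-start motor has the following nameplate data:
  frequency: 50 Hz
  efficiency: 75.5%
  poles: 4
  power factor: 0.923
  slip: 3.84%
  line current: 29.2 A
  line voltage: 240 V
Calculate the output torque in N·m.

32.3 N·m

P_in = V·I·cosφ = 240 × 29.2 × 0.923 = 6468 W
P_out = η·P_in = 0.755 × 6468 = 4883 W
n_s = 120×50/4 = 1500 rpm; n = 1500×(1−0.0384) = 1442 rpm
ω = 2π×1442/60 = 151 rad/s
τ = P_out/ω = 4883/151 = 32.3 N·m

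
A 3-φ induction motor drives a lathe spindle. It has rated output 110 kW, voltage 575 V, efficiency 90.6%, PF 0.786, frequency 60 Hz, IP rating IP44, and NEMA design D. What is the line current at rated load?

P_out = 110 kW = 110000 W
P_in = P_out / η = 110000 / 0.906 = 121413 W
I_L = P_in / (√3·V_L·cosφ) = 121413 / (1.732 × 575 × 0.786) = 155 A

155 A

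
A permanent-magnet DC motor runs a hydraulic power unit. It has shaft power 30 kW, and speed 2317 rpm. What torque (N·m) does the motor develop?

ω = 2π × 2317/60 = 242.6 rad/s
τ = P/ω = 30000/242.6 = 124 N·m

124 N·m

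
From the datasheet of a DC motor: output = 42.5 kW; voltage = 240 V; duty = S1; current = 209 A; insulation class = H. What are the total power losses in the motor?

7.66 kW

P_in = V·I = 240×209 = 50160 W
P_out = 42500 W
Losses = P_in − P_out = 50160 − 42500 = 7660 W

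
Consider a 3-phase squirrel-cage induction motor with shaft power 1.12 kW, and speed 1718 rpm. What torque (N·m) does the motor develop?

6.23 N·m

ω = 2π × 1718/60 = 179.9 rad/s
τ = P/ω = 1120/179.9 = 6.23 N·m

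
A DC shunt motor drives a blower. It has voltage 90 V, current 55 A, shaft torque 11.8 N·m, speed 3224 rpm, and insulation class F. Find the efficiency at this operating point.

ω = 2π × 3224/60 = 337.6 rad/s; P_out = τω = 11.8 × 337.6 = 3984 W
P_in = V·I = 90 × 55 = 4950 W
η = P_out / P_in = 3984 / 4950 = 0.805 = 80.5%

80.5 %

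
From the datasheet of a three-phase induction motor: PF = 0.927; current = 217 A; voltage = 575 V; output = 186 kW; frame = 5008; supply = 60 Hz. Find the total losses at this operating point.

14.3 kW

P_in = √3·V·I·cosφ = 1.732×575×217×0.927 = 200334 W
P_out = 186000 W
Losses = P_in − P_out = 200334 − 186000 = 14334 W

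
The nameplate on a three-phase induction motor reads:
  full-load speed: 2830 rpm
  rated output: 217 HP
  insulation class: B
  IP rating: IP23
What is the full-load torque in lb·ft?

403 lb·ft

P_out = 217 × 746 = 161882 W
ω = 2π × 2830/60 = 296.4 rad/s
τ = P_out/ω = 161882/296.4 = 546.2 N·m
In lb·ft: 546.2/1.356 = 403 lb·ft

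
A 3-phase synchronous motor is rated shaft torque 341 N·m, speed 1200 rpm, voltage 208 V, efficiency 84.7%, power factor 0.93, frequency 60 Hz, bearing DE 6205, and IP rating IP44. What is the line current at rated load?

ω = 2π×1200/60 = 125.7 rad/s; P_out = τω = 341 × 125.7 = 42864 W
P_in = P_out / η = 42864 / 0.847 = 50607 W
I_L = P_in / (√3·V_L·cosφ) = 50607 / (1.732 × 208 × 0.93) = 151 A

151 A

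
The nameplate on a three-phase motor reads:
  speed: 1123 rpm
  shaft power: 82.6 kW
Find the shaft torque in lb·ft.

518 lb·ft

ω = 2π × 1123/60 = 117.6 rad/s
τ = P/ω = 82600/117.6 = 702.4 N·m
In lb·ft: 702.4/1.356 = 518 lb·ft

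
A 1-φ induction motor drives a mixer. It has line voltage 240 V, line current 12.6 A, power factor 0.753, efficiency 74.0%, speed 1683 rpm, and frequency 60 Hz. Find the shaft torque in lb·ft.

7.05 lb·ft

P_in = V·I·cosφ = 240 × 12.6 × 0.753 = 2277 W
P_out = η·P_in = 0.74 × 2277 = 1685 W
n = 1683 rpm
ω = 2π×1683/60 = 176.2 rad/s
τ = P_out/ω = 1685/176.2 = 9.563 N·m
In lb·ft: 9.563/1.356 = 7.05 lb·ft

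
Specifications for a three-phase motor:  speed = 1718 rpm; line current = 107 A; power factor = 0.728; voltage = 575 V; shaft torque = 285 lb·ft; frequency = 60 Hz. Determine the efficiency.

89.6 %

τ = 285 lb·ft × 1.356 = 386.5 N·m
ω = 2π × 1718/60 = 179.9 rad/s; P_out = τω = 386.5 × 179.9 = 69531 W
P_in = √3·V_L·I_L·cosφ = 1.732 × 575 × 107 × 0.728 = 77577 W
η = P_out / P_in = 69531 / 77577 = 0.896 = 89.6%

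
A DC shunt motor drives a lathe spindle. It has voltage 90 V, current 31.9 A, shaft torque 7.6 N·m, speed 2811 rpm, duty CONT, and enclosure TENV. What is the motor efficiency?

ω = 2π × 2811/60 = 294.4 rad/s; P_out = τω = 7.6 × 294.4 = 2237 W
P_in = V·I = 90 × 31.9 = 2871 W
η = P_out / P_in = 2237 / 2871 = 0.779 = 77.9%

77.9 %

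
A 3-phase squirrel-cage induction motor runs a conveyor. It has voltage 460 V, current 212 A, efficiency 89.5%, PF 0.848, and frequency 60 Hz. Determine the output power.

P_in = √3·V·I·cosφ = 1.732 × 460 × 212 × 0.848 = 143231 W
P_out = η·P_in = 0.895 × 143231 = 128192 W

128 kW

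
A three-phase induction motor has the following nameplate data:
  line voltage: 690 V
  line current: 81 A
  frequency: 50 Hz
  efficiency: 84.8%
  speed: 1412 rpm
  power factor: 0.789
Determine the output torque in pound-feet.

323 lb·ft

P_in = √3·V·I·cosφ = 1.732 × 690 × 81 × 0.789 = 76376 W
P_out = η·P_in = 0.848 × 76376 = 64767 W
n = 1412 rpm
ω = 2π×1412/60 = 147.9 rad/s
τ = P_out/ω = 64767/147.9 = 437.9 N·m
In lb·ft: 437.9/1.356 = 323 lb·ft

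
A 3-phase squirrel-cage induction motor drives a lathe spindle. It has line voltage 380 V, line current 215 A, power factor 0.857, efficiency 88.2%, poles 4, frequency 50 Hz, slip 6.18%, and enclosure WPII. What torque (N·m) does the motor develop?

726 N·m

P_in = √3·V·I·cosφ = 1.732 × 380 × 215 × 0.857 = 121269 W
P_out = η·P_in = 0.882 × 121269 = 106959 W
n_s = 120×50/4 = 1500 rpm; n = 1500×(1−0.0618) = 1407 rpm
ω = 2π×1407/60 = 147.3 rad/s
τ = P_out/ω = 106959/147.3 = 726 N·m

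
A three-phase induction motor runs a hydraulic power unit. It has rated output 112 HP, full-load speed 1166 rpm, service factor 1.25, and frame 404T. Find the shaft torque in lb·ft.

P_out = 112 × 746 = 83552 W
ω = 2π × 1166/60 = 122.1 rad/s
τ = P_out/ω = 83552/122.1 = 684.3 N·m
In lb·ft: 684.3/1.356 = 505 lb·ft

505 lb·ft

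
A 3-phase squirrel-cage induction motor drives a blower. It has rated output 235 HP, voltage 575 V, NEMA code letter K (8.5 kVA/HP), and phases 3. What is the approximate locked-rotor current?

2010 A

S_LR = 8.5 × 235 = 1997.5 kVA
I_LR = S_LR/(√3·V_L) = 1997500/(1.732×575) = 2010 A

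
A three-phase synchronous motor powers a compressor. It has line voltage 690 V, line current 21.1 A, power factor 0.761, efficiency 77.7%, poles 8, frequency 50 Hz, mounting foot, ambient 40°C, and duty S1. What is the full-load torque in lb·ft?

P_in = √3·V·I·cosφ = 1.732 × 690 × 21.1 × 0.761 = 19190 W
P_out = η·P_in = 0.777 × 19190 = 14911 W
n = n_s = 120×50/8 = 750 rpm (synchronous)
ω = 2π×750/60 = 78.54 rad/s
τ = P_out/ω = 14911/78.54 = 189.9 N·m
In lb·ft: 189.9/1.356 = 140 lb·ft

140 lb·ft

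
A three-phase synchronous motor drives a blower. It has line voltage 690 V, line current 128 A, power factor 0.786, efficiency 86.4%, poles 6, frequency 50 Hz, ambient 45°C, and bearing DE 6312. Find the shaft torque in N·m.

992 N·m

P_in = √3·V·I·cosφ = 1.732 × 690 × 128 × 0.786 = 120235 W
P_out = η·P_in = 0.864 × 120235 = 103883 W
n = n_s = 120×50/6 = 1000 rpm (synchronous)
ω = 2π×1000/60 = 104.7 rad/s
τ = P_out/ω = 103883/104.7 = 992 N·m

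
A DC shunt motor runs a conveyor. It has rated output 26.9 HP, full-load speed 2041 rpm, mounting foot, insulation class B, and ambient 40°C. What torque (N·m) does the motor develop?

93.9 N·m

P_out = 26.9 × 746 = 20067 W
ω = 2π × 2041/60 = 213.7 rad/s
τ = P_out/ω = 20067/213.7 = 93.9 N·m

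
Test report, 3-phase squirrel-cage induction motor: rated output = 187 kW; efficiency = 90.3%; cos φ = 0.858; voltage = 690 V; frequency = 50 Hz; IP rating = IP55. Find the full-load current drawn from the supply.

P_out = 187 kW = 187000 W
P_in = P_out / η = 187000 / 0.903 = 207087 W
I_L = P_in / (√3·V_L·cosφ) = 207087 / (1.732 × 690 × 0.858) = 202 A

202 A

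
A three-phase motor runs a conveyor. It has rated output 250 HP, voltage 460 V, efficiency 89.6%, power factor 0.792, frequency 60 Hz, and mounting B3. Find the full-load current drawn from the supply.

P_out = 250 × 746 = 186500 W
P_in = P_out / η = 186500 / 0.896 = 208147 W
I_L = P_in / (√3·V_L·cosφ) = 208147 / (1.732 × 460 × 0.792) = 330 A

330 A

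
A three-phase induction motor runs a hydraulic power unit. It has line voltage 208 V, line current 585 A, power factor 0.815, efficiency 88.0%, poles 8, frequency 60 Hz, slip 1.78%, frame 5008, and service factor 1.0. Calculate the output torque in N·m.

1630 N·m

P_in = √3·V·I·cosφ = 1.732 × 208 × 585 × 0.815 = 171761 W
P_out = η·P_in = 0.88 × 171761 = 151150 W
n_s = 120×60/8 = 900 rpm; n = 900×(1−0.0178) = 884 rpm
ω = 2π×884/60 = 92.57 rad/s
τ = P_out/ω = 151150/92.57 = 1630 N·m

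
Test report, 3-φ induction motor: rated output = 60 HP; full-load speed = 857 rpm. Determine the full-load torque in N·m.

499 N·m

P_out = 60 × 746 = 44760 W
ω = 2π × 857/60 = 89.74 rad/s
τ = P_out/ω = 44760/89.74 = 499 N·m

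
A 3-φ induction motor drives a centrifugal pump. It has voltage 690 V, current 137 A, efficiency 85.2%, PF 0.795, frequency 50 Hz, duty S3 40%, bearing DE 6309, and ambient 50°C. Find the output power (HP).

P_in = √3·V·I·cosφ = 1.732 × 690 × 137 × 0.795 = 130162 W
P_out = η·P_in = 0.852 × 130162 = 110898 W
= 110898/746 = 149 HP

149 HP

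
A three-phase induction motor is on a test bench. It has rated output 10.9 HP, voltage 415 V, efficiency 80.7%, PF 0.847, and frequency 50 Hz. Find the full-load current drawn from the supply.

16.6 A

P_out = 10.9 × 746 = 8131 W
P_in = P_out / η = 8131 / 0.807 = 10076 W
I_L = P_in / (√3·V_L·cosφ) = 10076 / (1.732 × 415 × 0.847) = 16.6 A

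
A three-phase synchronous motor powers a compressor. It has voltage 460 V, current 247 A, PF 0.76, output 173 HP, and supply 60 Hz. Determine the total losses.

20.5 kW

P_in = √3·V·I·cosφ = 1.732×460×247×0.76 = 149560 W
P_out = 173×746 = 129058 W
Losses = P_in − P_out = 149560 − 129058 = 20502 W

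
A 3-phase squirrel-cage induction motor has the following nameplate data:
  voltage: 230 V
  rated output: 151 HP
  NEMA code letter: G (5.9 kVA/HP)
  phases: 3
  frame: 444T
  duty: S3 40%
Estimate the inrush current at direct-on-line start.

2240 A

S_LR = 5.9 × 151 = 890.9 kVA
I_LR = S_LR/(√3·V_L) = 890900/(1.732×230) = 2240 A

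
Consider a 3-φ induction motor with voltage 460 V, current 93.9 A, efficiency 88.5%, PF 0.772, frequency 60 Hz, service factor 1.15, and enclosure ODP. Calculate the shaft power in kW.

51.1 kW

P_in = √3·V·I·cosφ = 1.732 × 460 × 93.9 × 0.772 = 57755 W
P_out = η·P_in = 0.885 × 57755 = 51113 W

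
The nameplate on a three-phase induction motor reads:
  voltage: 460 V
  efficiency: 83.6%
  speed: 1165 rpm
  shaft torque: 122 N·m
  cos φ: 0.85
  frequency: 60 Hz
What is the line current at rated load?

26.3 A

ω = 2π×1165/60 = 122 rad/s; P_out = τω = 122 × 122 = 14884 W
P_in = P_out / η = 14884 / 0.836 = 17804 W
I_L = P_in / (√3·V_L·cosφ) = 17804 / (1.732 × 460 × 0.85) = 26.3 A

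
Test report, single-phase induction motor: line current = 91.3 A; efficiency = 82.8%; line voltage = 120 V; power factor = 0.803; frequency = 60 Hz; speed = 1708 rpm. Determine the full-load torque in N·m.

40.7 N·m

P_in = V·I·cosφ = 120 × 91.3 × 0.803 = 8798 W
P_out = η·P_in = 0.828 × 8798 = 7285 W
n = 1708 rpm
ω = 2π×1708/60 = 178.9 rad/s
τ = P_out/ω = 7285/178.9 = 40.7 N·m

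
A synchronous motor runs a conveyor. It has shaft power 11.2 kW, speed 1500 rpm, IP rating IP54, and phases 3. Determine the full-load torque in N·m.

71.3 N·m

ω = 2π × 1500/60 = 157.1 rad/s
τ = P/ω = 11200/157.1 = 71.3 N·m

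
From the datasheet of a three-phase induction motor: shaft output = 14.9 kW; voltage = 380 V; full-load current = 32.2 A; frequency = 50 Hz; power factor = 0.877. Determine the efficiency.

P_out = 14.9 kW = 14900 W
P_in = √3·V_L·I_L·cosφ = 1.732 × 380 × 32.2 × 0.877 = 18586 W
η = P_out / P_in = 14900 / 18586 = 0.802 = 80.2%

80.2 %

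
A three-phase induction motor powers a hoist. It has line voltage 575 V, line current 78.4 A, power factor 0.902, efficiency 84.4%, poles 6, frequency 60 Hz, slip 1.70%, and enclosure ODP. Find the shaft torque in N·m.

481 N·m

P_in = √3·V·I·cosφ = 1.732 × 575 × 78.4 × 0.902 = 70427 W
P_out = η·P_in = 0.844 × 70427 = 59440 W
n_s = 120×60/6 = 1200 rpm; n = 1200×(1−0.017) = 1180 rpm
ω = 2π×1180/60 = 123.6 rad/s
τ = P_out/ω = 59440/123.6 = 481 N·m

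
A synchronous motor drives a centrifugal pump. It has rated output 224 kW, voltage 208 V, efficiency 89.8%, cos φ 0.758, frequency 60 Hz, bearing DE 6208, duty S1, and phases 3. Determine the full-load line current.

P_out = 224 kW = 224000 W
P_in = P_out / η = 224000 / 0.898 = 249443 W
I_L = P_in / (√3·V_L·cosφ) = 249443 / (1.732 × 208 × 0.758) = 913 A

913 A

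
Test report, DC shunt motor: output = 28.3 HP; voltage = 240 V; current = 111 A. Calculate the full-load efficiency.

79.2 %

P_out = 28.3 × 746 = 21112 W
P_in = V·I = 240 × 111 = 26640 W
η = P_out / P_in = 21112 / 26640 = 0.792 = 79.2%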